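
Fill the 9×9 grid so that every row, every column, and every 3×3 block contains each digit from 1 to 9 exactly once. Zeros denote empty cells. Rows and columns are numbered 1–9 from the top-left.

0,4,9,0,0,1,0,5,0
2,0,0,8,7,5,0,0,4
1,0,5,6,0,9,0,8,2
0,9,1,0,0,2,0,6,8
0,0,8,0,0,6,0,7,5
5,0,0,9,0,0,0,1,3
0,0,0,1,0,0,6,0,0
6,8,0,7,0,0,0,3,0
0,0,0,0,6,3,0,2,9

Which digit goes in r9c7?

8

r2c8 = 9 (sole candidate).
r4c7 = 4 (sole candidate).
r6c7 = 2 (sole candidate).
r7c8 = 4 (sole candidate).
r7c9 = 7 (sole candidate).
r8c6 = 4 (sole candidate).
r8c9 = 1 (sole candidate).
r9c4 = 5 (sole candidate).
r9c7 = 8: row 9 has {2,3,5,6,9}; col 7 has {2,4,6}; box has {1,2,3,4,6,7,9} → only 8 remains.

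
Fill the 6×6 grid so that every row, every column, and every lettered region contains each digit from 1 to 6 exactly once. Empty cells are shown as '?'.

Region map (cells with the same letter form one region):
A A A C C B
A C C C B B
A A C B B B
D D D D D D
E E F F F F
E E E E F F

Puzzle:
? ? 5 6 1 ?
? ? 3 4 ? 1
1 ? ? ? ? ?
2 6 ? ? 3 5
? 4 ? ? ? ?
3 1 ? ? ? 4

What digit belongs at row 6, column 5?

row 1, column 1 = 4: row 1 has {1,5,6}; col 1 has {1,2,3}; region has {1,5} → only 4 remains.
row 2, column 1 = 6: row 2 has {1,3,4}; col 1 has {1,2,3,4}; region has {1,4,5} → only 6 remains.
row 3, column 3 = 2: row 3 has {1}; col 3 has {3,5}; region has {1,3,4,6} → only 2 remains.
row 4, column 4 = 1: row 4 has {2,3,5,6}; col 4 has {4,6}; region has {2,3,5,6} → only 1 remains.
row 5, column 1 = 5: row 5 has {4}; col 1 has {1,2,3,4,6}; region has {1,3,4} → only 5 remains.
row 6, column 3 = 6: row 6 has {1,3,4}; col 3 has {2,3,5}; region has {1,3,4,5} → only 6 remains.
row 6, column 4 = 2: row 6 has {1,3,4,6}; col 4 has {1,4,6}; region has {1,3,4,5,6} → only 2 remains.
row 6, column 5 = 5: row 6 has {1,2,3,4,6}; col 5 has {1,3}; region has {4} → only 5 remains.

5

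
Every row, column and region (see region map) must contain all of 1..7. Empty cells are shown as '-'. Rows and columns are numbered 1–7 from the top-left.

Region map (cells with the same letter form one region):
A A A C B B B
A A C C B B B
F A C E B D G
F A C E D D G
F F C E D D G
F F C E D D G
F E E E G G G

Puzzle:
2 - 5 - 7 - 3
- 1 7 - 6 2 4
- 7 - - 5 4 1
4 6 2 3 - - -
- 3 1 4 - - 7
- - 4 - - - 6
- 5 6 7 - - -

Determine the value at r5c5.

r1c2 = 4: row 1 has {2,3,5,7}; col 2 has {1,3,5,6,7}; region has {1,2,5,6,7} → only 4 remains.
r1c4 = 6: row 1 has {2,3,4,5,7}; col 4 has {3,4,7}; region has {1,2,4,7} → only 6 remains.
r1c6 = 1: row 1 has {2,3,4,5,6,7}; col 6 has {2,4}; region has {2,3,4,5,6,7} → only 1 remains.
r2c1 = 3: row 2 has {1,2,4,6,7}; col 1 has {2,4}; region has {1,2,4,5,6,7} → only 3 remains.
r2c4 = 5: row 2 has {1,2,3,4,6,7}; col 4 has {3,4,6,7}; region has {1,2,4,6,7} → only 5 remains.
r3c1 = 6: row 3 has {1,4,5,7}; col 1 has {2,3,4}; region has {3,4} → only 6 remains.
r3c3 = 3: row 3 has {1,4,5,6,7}; col 3 has {1,2,4,5,6,7}; region has {1,2,4,5,6,7} → only 3 remains.
r3c4 = 2: row 3 has {1,3,4,5,6,7}; col 4 has {3,4,5,6,7}; region has {3,4,5,6,7} → only 2 remains.
r4c5 = 1: row 4 has {2,3,4,6}; col 5 has {5,6,7}; region has {4} → only 1 remains.
r4c7 = 5: row 4 has {1,2,3,4,6}; col 7 has {1,3,4,6,7}; region has {1,6,7} → only 5 remains.
r5c1 = 5: row 5 has {1,3,4,7}; col 1 has {2,3,4,6}; region has {3,4,6} → only 5 remains.
r5c5 = 2: row 5 has {1,3,4,5,7}; col 5 has {1,5,6,7}; region has {1,4} → only 2 remains.

2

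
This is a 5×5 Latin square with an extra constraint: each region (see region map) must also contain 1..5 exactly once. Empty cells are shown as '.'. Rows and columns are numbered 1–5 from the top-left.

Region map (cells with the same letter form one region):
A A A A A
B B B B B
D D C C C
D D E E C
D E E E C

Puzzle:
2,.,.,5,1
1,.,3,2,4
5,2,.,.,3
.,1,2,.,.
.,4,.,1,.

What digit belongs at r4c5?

5

r1c2 = 3: row 1 has {1,2,5}; col 2 has {1,2,4}; region has {1,2,5} → only 3 remains.
r1c3 = 4: row 1 has {1,2,3,5}; col 3 has {2,3}; region has {1,2,3,5} → only 4 remains.
r2c2 = 5: row 2 has {1,2,3,4}; col 2 has {1,2,3,4}; region has {1,2,3,4} → only 5 remains.
r3c3 = 1: row 3 has {2,3,5}; col 3 has {2,3,4}; region has {3} → only 1 remains.
r3c4 = 4: row 3 has {1,2,3,5}; col 4 has {1,2,5}; region has {1,3} → only 4 remains.
r4c4 = 3: row 4 has {1,2}; col 4 has {1,2,4,5}; region has {1,2,4} → only 3 remains.
r4c5 = 5: row 4 has {1,2,3}; col 5 has {1,3,4}; region has {1,3,4} → only 5 remains.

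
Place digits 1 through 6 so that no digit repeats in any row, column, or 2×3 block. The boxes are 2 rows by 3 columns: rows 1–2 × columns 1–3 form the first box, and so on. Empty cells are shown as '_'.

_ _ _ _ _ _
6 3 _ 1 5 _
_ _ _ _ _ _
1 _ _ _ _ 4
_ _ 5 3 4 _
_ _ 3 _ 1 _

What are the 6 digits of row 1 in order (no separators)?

521463

R2C6 = 2 (sole candidate).
R5C1 = 2 (sole candidate).
R5C6 = 6 (sole candidate).
R6C1 = 4 (sole candidate).
R6C2 = 6 (sole candidate).
R6C6 = 5 (sole candidate).
R1C1 = 5: row 1 has {}; col 1 has {1,2,4,6}; box has {3,6} → only 5 remains.
R1C6 = 3: row 1 has {5}; col 6 has {2,4,5,6}; box has {1,2,5} → only 3 remains.
R2C3 = 4 (sole candidate).
R3C1 = 3 (sole candidate).
R3C6 = 1 (sole candidate).
R5C2 = 1 (sole candidate).
R6C4 = 2 (sole candidate).
R1C2 = 2: row 1 has {3,5}; col 2 has {1,3,6}; box has {3,4,5,6} → only 2 remains.
R1C3 = 1: row 1 has {2,3,5}; col 3 has {3,4,5}; box has {2,3,4,5,6} → only 1 remains.
R1C5 = 6: row 1 has {1,2,3,5}; col 5 has {1,4,5}; box has {1,2,3,5} → only 6 remains.
R3C5 = 2 (sole candidate).
R4C2 = 5 (sole candidate).
R4C4 = 6 (sole candidate).
R4C5 = 3 (sole candidate).
R1C4 = 4: row 1 has {1,2,3,5,6}; col 4 has {1,2,3,6}; box has {1,2,3,5,6} → only 4 remains.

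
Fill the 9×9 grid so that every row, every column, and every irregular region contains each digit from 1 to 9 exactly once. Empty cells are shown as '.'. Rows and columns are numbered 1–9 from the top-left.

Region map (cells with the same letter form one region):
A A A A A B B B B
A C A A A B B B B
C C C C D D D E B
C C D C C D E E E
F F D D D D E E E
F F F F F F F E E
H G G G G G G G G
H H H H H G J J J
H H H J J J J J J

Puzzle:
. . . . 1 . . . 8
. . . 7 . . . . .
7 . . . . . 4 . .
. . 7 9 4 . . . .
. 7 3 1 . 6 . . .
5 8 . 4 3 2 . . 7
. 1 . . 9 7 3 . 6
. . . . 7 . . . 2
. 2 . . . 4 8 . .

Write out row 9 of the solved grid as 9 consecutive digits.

129654873

R5C1 = 9: row 5 has {1,3,6,7}; col 1 has {5,7}; region has {2,3,4,5,7,8} → only 9 remains.
R6C8 = 9: in row 6, 9 can only go here (every other open cell in that row sees a 9).
R9C8 = 7: in row 9, 7 can only go here (every other open cell in that row sees a 7).
R1C7 = 7: in row 1, 7 can only go here (every other open cell in that row sees a 7).
R2C6 = 1: in column 6, 1 can only go here (every other open cell in that column sees a 1).
R1C6 = 3: in column 6, 3 can only go here (every other open cell in that column sees a 3).
R3C6 = 9: in column 6, 9 can only go here (every other open cell in that column sees a 9).
R3C9 = 5: row 3 has {4,7,9}; col 9 has {2,6,7,8}; region has {1,3,7,8} → only 5 remains.
R5C9 = 4: row 5 has {1,3,6,7,9}; col 9 has {2,5,6,7,8}; region has {7,9} → only 4 remains.
R2C9 = 9: row 2 has {1,7}; col 9 has {2,4,5,6,7,8}; region has {1,3,5,7,8} → only 9 remains.
R9C3 = 9: in row 9, 9 can only go here (every other open cell in that row sees a 9).
R1C2 = 9: in row 1, 9 can only go here (every other open cell in that row sees a 9).
R8C7 = 9: in row 8, 9 can only go here (every other open cell in that row sees a 9).
R8C2 = 4: in column 2, 4 can only go here (every other open cell in that column sees a 4).
R7C1 = 8: row 7 has {1,3,6,7,9}; col 1 has {5,7,9}; region has {2,4,7,9} → only 8 remains.
R8C6 = 8: in row 8, 8 can only go here (every other open cell in that row sees an 8).
R4C6 = 5: row 4 has {4,7,9}; col 6 has {1,2,3,4,6,7,8,9}; region has {1,3,4,6,7,9} → only 5 remains.
R4C8 = 8: in row 4, 8 can only go here (every other open cell in that row sees an 8).
R5C5 = 8: in row 5, 8 can only go here (every other open cell in that row sees an 8).
R3C5 = 2: row 3 has {4,5,7,9}; col 5 has {1,3,4,7,8,9}; region has {1,3,4,5,6,7,8,9} → only 2 remains.
R2C3 = 8: in row 2, 8 can only go here (every other open cell in that row sees an 8).
R3C4 = 8: in row 3, 8 can only go here (every other open cell in that row sees an 8).
R2C2 = 5: in column 2, 5 can only go here (every other open cell in that column sees a 5).
R2C5 = 6: row 2 has {1,5,7,8,9}; col 5 has {1,2,3,4,7,8,9}; region has {1,7,8,9} → only 6 remains.
R2C7 = 2: row 2 has {1,5,6,7,8,9}; col 7 has {3,4,7,8,9}; region has {1,3,5,7,8,9} → only 2 remains.
R2C8 = 4: row 2 has {1,2,5,6,7,8,9}; col 8 has {7,8,9}; region has {1,2,3,5,7,8,9} → only 4 remains.
R5C7 = 5: row 5 has {1,3,4,6,7,8,9}; col 7 has {2,3,4,7,8,9}; region has {4,7,8,9} → only 5 remains.
R5C8 = 2: row 5 has {1,3,4,5,6,7,8,9}; col 8 has {4,7,8,9}; region has {4,5,7,8,9} → only 2 remains.
R7C8 = 5: row 7 has {1,3,6,7,8,9}; col 8 has {2,4,7,8,9}; region has {1,3,6,7,8,9} → only 5 remains.
R9C5 = 5: row 9 has {2,4,7,8,9}; col 5 has {1,2,3,4,6,7,8,9}; region has {2,4,7,8,9} → only 5 remains.
R1C8 = 6: row 1 has {1,3,7,8,9}; col 8 has {2,4,5,7,8,9}; region has {1,2,3,4,5,7,8,9} → only 6 remains.
R2C1 = 3: row 2 has {1,2,4,5,6,7,8,9}; col 1 has {5,7,8,9}; region has {1,6,7,8,9} → only 3 remains.
R7C4 = 2: row 7 has {1,3,5,6,7,8,9}; col 4 has {1,4,7,8,9}; region has {1,3,5,6,7,8,9} → only 2 remains.
R1C4 = 5: row 1 has {1,3,6,7,8,9}; col 4 has {1,2,4,7,8,9}; region has {1,3,6,7,8,9} → only 5 remains.
R7C3 = 4: row 7 has {1,2,3,5,6,7,8,9}; col 3 has {3,7,8,9}; region has {1,2,3,5,6,7,8,9} → only 4 remains.
R1C3 = 2: row 1 has {1,3,5,6,7,8,9}; col 3 has {3,4,7,8,9}; region has {1,3,5,6,7,8,9} → only 2 remains.
R1C1 = 4: row 1 has {1,2,3,5,6,7,8,9}; col 1 has {3,5,7,8,9}; region has {1,2,3,5,6,7,8,9} → only 4 remains.
R4C1 = 2: in row 4, 2 can only go here (every other open cell in that row sees a 2).
R8C3 = 5: in row 8, 5 can only go here (every other open cell in that row sees a 5).
R3C3 = 1: in region C, 1 can only go here (every other open cell in that region sees a 1).
R3C8 = 3: row 3 has {1,2,4,5,7,8,9}; col 8 has {2,4,5,6,7,8,9}; region has {2,4,5,7,8,9} → only 3 remains.
R4C9 = 1: row 4 has {2,4,5,7,8,9}; col 9 has {2,4,5,6,7,8,9}; region has {2,3,4,5,7,8,9} → only 1 remains.
R6C3 = 6: row 6 has {2,3,4,5,7,8,9}; col 3 has {1,2,3,4,5,7,8,9}; region has {2,3,4,5,7,8,9} → only 6 remains.
R6C7 = 1: row 6 has {2,3,4,5,6,7,8,9}; col 7 has {2,3,4,5,7,8,9}; region has {2,3,4,5,6,7,8,9} → only 1 remains.
R8C8 = 1: row 8 has {2,4,5,7,8,9}; col 8 has {2,3,4,5,6,7,8,9}; region has {2,4,5,7,8,9} → only 1 remains.
R9C9 = 3: row 9 has {2,4,5,7,8,9}; col 9 has {1,2,4,5,6,7,8,9}; region has {1,2,4,5,7,8,9} → only 3 remains.
R3C2 = 6: row 3 has {1,2,3,4,5,7,8,9}; col 2 has {1,2,4,5,7,8,9}; region has {1,2,4,5,7,8,9} → only 6 remains.
R4C2 = 3: row 4 has {1,2,4,5,7,8,9}; col 2 has {1,2,4,5,6,7,8,9}; region has {1,2,4,5,6,7,8,9} → only 3 remains.
R4C7 = 6: row 4 has {1,2,3,4,5,7,8,9}; col 7 has {1,2,3,4,5,7,8,9}; region has {1,2,3,4,5,7,8,9} → only 6 remains.
R8C1 = 6: row 8 has {1,2,4,5,7,8,9}; col 1 has {2,3,4,5,7,8,9}; region has {2,4,5,7,8,9} → only 6 remains.
R8C4 = 3: row 8 has {1,2,4,5,6,7,8,9}; col 4 has {1,2,4,5,7,8,9}; region has {2,4,5,6,7,8,9} → only 3 remains.
R9C1 = 1: row 9 has {2,3,4,5,7,8,9}; col 1 has {2,3,4,5,6,7,8,9}; region has {2,3,4,5,6,7,8,9} → only 1 remains.
R9C4 = 6: row 9 has {1,2,3,4,5,7,8,9}; col 4 has {1,2,3,4,5,7,8,9}; region has {1,2,3,4,5,7,8,9} → only 6 remains.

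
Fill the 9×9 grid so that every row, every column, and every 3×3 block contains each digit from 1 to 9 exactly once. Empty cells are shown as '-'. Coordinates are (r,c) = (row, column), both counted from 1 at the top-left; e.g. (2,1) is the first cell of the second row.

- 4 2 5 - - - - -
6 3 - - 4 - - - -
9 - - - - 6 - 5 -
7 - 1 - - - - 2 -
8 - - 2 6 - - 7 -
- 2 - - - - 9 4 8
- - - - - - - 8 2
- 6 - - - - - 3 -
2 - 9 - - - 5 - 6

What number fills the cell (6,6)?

(1,1) = 1: row 1 has {2,4,5}; col 1 has {2,6,7,8,9}; box has {2,3,4,6,9} → only 1 remains.
(9,8) = 1: row 9 has {2,5,6,9}; col 8 has {2,3,4,5,7,8}; box has {2,3,5,6,8} → only 1 remains.
(2,8) = 9: row 2 has {3,4,6}; col 8 has {1,2,3,4,5,7,8}; box has {5} → only 9 remains.
(1,8) = 6: row 1 has {1,2,4,5}; col 8 has {1,2,3,4,5,7,8,9}; box has {5,9} → only 6 remains.
(2,3) = 5: in row 2, 5 can only go here (every other open cell in that row sees a 5).
(4,7) = 6: in row 4, 6 can only go here (every other open cell in that row sees a 6).
(6,3) = 6: in row 6, 6 can only go here (every other open cell in that row sees a 6).
(7,4) = 6: in row 7, 6 can only go here (every other open cell in that row sees a 6).
(7,2) = 1: in column 2, 1 can only go here (every other open cell in that column sees a 1).
(8,9) = 9: in column 9, 9 can only go here (every other open cell in that column sees a 9).
(4,4) = 9: in column 4, 9 can only go here (every other open cell in that column sees a 9).
(4,2) = 5: row 4 has {1,2,6,7,9}; col 2 has {1,2,3,4,6}; box has {1,2,6,7,8} → only 5 remains.
(4,9) = 3: row 4 has {1,2,5,6,7,9}; col 9 has {2,6,8,9}; box has {2,4,6,7,8,9} → only 3 remains.
(5,2) = 9: row 5 has {2,6,7,8}; col 2 has {1,2,3,4,5,6}; box has {1,2,5,6,7,8} → only 9 remains.
(5,7) = 1: row 5 has {2,6,7,8,9}; col 7 has {5,6,9}; box has {2,3,4,6,7,8,9} → only 1 remains.
(5,9) = 5: row 5 has {1,2,6,7,8,9}; col 9 has {2,3,6,8,9}; box has {1,2,3,4,6,7,8,9} → only 5 remains.
(6,1) = 3: row 6 has {2,4,6,8,9}; col 1 has {1,2,6,7,8,9}; box has {1,2,5,6,7,8,9} → only 3 remains.
(1,9) = 7: row 1 has {1,2,4,5,6}; col 9 has {2,3,5,6,8,9}; box has {5,6,9} → only 7 remains.
(2,9) = 1: row 2 has {3,4,5,6,9}; col 9 has {2,3,5,6,7,8,9}; box has {5,6,7,9} → only 1 remains.
(3,9) = 4: row 3 has {5,6,9}; col 9 has {1,2,3,5,6,7,8,9}; box has {1,5,6,7,9} → only 4 remains.
(4,5) = 8: row 4 has {1,2,3,5,6,7,9}; col 5 has {4,6}; box has {2,6,9} → only 8 remains.
(4,6) = 4: row 4 has {1,2,3,5,6,7,8,9}; col 6 has {6}; box has {2,6,8,9} → only 4 remains.
(5,3) = 4: row 5 has {1,2,5,6,7,8,9}; col 3 has {1,2,5,6,9}; box has {1,2,3,5,6,7,8,9} → only 4 remains.
(5,6) = 3: row 5 has {1,2,4,5,6,7,8,9}; col 6 has {4,6}; box has {2,4,6,8,9} → only 3 remains.
(9,4) = 4: in row 9, 4 can only go here (every other open cell in that row sees a 4).
(9,5) = 3: in row 9, 3 can only go here (every other open cell in that row sees a 3).
(1,5) = 9: row 1 has {1,2,4,5,6,7}; col 5 has {3,4,6,8}; box has {4,5,6} → only 9 remains.
(1,6) = 8: row 1 has {1,2,4,5,6,7,9}; col 6 has {3,4,6}; box has {4,5,6,9} → only 8 remains.
(1,7) = 3: row 1 has {1,2,4,5,6,7,8,9}; col 7 has {1,5,6,9}; box has {1,4,5,6,7,9} → only 3 remains.
(2,4) = 7: row 2 has {1,3,4,5,6,9}; col 4 has {2,4,5,6,9}; box has {4,5,6,8,9} → only 7 remains.
(2,6) = 2: row 2 has {1,3,4,5,6,7,9}; col 6 has {3,4,6,8}; box has {4,5,6,7,8,9} → only 2 remains.
(2,7) = 8: row 2 has {1,2,3,4,5,6,7,9}; col 7 has {1,3,5,6,9}; box has {1,3,4,5,6,7,9} → only 8 remains.
(3,5) = 1: row 3 has {4,5,6,9}; col 5 has {3,4,6,8,9}; box has {2,4,5,6,7,8,9} → only 1 remains.
(3,7) = 2: row 3 has {1,4,5,6,9}; col 7 has {1,3,5,6,8,9}; box has {1,3,4,5,6,7,8,9} → only 2 remains.
(6,4) = 1: row 6 has {2,3,4,6,8,9}; col 4 has {2,4,5,6,7,9}; box has {2,3,4,6,8,9} → only 1 remains.
(8,4) = 8: row 8 has {3,6,9}; col 4 has {1,2,4,5,6,7,9}; box has {3,4,6} → only 8 remains.
(9,6) = 7: row 9 has {1,2,3,4,5,6,9}; col 6 has {2,3,4,6,8}; box has {3,4,6,8} → only 7 remains.
(3,4) = 3: row 3 has {1,2,4,5,6,9}; col 4 has {1,2,4,5,6,7,8,9}; box has {1,2,4,5,6,7,8,9} → only 3 remains.
(6,6) = 5: row 6 has {1,2,3,4,6,8,9}; col 6 has {2,3,4,6,7,8}; box has {1,2,3,4,6,8,9} → only 5 remains.

5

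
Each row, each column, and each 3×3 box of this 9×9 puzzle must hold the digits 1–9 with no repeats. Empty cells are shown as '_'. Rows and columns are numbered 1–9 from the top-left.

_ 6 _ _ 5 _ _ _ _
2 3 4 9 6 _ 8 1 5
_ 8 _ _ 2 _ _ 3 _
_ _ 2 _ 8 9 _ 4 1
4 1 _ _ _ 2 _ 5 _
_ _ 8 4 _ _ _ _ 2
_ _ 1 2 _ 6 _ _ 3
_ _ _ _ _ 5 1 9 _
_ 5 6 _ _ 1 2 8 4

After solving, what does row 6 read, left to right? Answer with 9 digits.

598413762

r2c6 = 7: row 2 has {1,2,3,4,5,6,8,9}; col 6 has {1,2,5,6,9}; box has {2,5,6,9} → only 7 remains.
r3c4 = 1: row 3 has {2,3,8}; col 4 has {2,4,9}; box has {2,5,6,7,9} → only 1 remains.
r3c6 = 4: row 3 has {1,2,3,8}; col 6 has {1,2,5,6,7,9}; box has {1,2,5,6,7,9} → only 4 remains.
r4c2 = 7: row 4 has {1,2,4,8,9}; col 2 has {1,3,5,6,8}; box has {1,2,4,8} → only 7 remains.
r6c2 = 9: row 6 has {2,4,8}; col 2 has {1,3,5,6,7,8}; box has {1,2,4,7,8} → only 9 remains.
r6c6 = 3: row 6 has {2,4,8,9}; col 6 has {1,2,4,5,6,7,9}; box has {2,4,8,9} → only 3 remains.
r7c2 = 4: row 7 has {1,2,3,6}; col 2 has {1,3,5,6,7,8,9}; box has {1,5,6} → only 4 remains.
r7c8 = 7: row 7 has {1,2,3,4,6}; col 8 has {1,3,4,5,8,9}; box has {1,2,3,4,8,9} → only 7 remains.
r8c2 = 2: row 8 has {1,5,9}; col 2 has {1,3,4,5,6,7,8,9}; box has {1,4,5,6} → only 2 remains.
r8c9 = 6: row 8 has {1,2,5,9}; col 9 has {1,2,3,4,5}; box has {1,2,3,4,7,8,9} → only 6 remains.
r1c6 = 8: row 1 has {5,6}; col 6 has {1,2,3,4,5,6,7,9}; box has {1,2,4,5,6,7,9} → only 8 remains.
r1c8 = 2: row 1 has {5,6,8}; col 8 has {1,3,4,5,7,8,9}; box has {1,3,5,8} → only 2 remains.
r5c3 = 3: row 5 has {1,2,4,5}; col 3 has {1,2,4,6,8}; box has {1,2,4,7,8,9} → only 3 remains.
r5c5 = 7: row 5 has {1,2,3,4,5}; col 5 has {2,5,6,8}; box has {2,3,4,8,9} → only 7 remains.
r6c5 = 1: row 6 has {2,3,4,8,9}; col 5 has {2,5,6,7,8}; box has {2,3,4,7,8,9} → only 1 remains.
r6c8 = 6: row 6 has {1,2,3,4,8,9}; col 8 has {1,2,3,4,5,7,8,9}; box has {1,2,4,5} → only 6 remains.
r7c5 = 9: row 7 has {1,2,3,4,6,7}; col 5 has {1,2,5,6,7,8}; box has {1,2,5,6} → only 9 remains.
r7c7 = 5: row 7 has {1,2,3,4,6,7,9}; col 7 has {1,2,8}; box has {1,2,3,4,6,7,8,9} → only 5 remains.
r8c3 = 7: row 8 has {1,2,5,6,9}; col 3 has {1,2,3,4,6,8}; box has {1,2,4,5,6} → only 7 remains.
r9c5 = 3: row 9 has {1,2,4,5,6,8}; col 5 has {1,2,5,6,7,8,9}; box has {1,2,5,6,9} → only 3 remains.
r1c3 = 9: row 1 has {2,5,6,8}; col 3 has {1,2,3,4,6,7,8}; box has {2,3,4,6,8} → only 9 remains.
r1c4 = 3: row 1 has {2,5,6,8,9}; col 4 has {1,2,4,9}; box has {1,2,4,5,6,7,8,9} → only 3 remains.
r1c9 = 7: row 1 has {2,3,5,6,8,9}; col 9 has {1,2,3,4,5,6}; box has {1,2,3,5,8} → only 7 remains.
r3c3 = 5: row 3 has {1,2,3,4,8}; col 3 has {1,2,3,4,6,7,8,9}; box has {2,3,4,6,8,9} → only 5 remains.
r3c9 = 9: row 3 has {1,2,3,4,5,8}; col 9 has {1,2,3,4,5,6,7}; box has {1,2,3,5,7,8} → only 9 remains.
r4c7 = 3: row 4 has {1,2,4,7,8,9}; col 7 has {1,2,5,8}; box has {1,2,4,5,6} → only 3 remains.
r5c4 = 6: row 5 has {1,2,3,4,5,7}; col 4 has {1,2,3,4,9}; box has {1,2,3,4,7,8,9} → only 6 remains.
r5c7 = 9: row 5 has {1,2,3,4,5,6,7}; col 7 has {1,2,3,5,8}; box has {1,2,3,4,5,6} → only 9 remains.
r5c9 = 8: row 5 has {1,2,3,4,5,6,7,9}; col 9 has {1,2,3,4,5,6,7,9}; box has {1,2,3,4,5,6,9} → only 8 remains.
r6c1 = 5: row 6 has {1,2,3,4,6,8,9}; col 1 has {2,4}; box has {1,2,3,4,7,8,9} → only 5 remains.
r6c7 = 7: row 6 has {1,2,3,4,5,6,8,9}; col 7 has {1,2,3,5,8,9}; box has {1,2,3,4,5,6,8,9} → only 7 remains.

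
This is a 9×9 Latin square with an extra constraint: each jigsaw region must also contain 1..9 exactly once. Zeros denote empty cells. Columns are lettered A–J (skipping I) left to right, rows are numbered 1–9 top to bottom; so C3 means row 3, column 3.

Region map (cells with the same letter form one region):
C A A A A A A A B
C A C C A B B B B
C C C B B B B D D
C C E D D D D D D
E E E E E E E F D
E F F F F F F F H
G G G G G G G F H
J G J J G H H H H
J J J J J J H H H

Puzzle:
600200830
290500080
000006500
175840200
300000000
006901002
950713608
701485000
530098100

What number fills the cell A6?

4

F4 = 9: row 4 has {1,2,4,5,7,8}; col 6 has {1,3,5,6,8}; region has {2,4,8} → only 9 remains.
H4 = 6: row 4 has {1,2,4,5,7,8,9}; col 8 has {3,8}; region has {2,4,8,9} → only 6 remains.
J4 = 3: row 4 has {1,2,4,5,6,7,8,9}; col 9 has {2,8}; region has {2,4,6,8,9} → only 3 remains.
B8 = 2: row 8 has {1,4,5,7,8}; col 2 has {3,5,7,9}; region has {1,3,5,6,7,8,9} → only 2 remains.
H8 = 9: row 8 has {1,2,4,5,7,8}; col 8 has {3,6,8}; region has {1,2,5,8} → only 9 remains.
J8 = 6: row 8 has {1,2,4,5,7,8,9}; col 9 has {2,3,8}; region has {1,2,5,8,9} → only 6 remains.
C9 = 2: row 9 has {1,3,5,8,9}; col 3 has {1,5,6}; region has {1,3,4,5,7,8,9} → only 2 remains.
D9 = 6: row 9 has {1,2,3,5,8,9}; col 4 has {2,4,5,7,8,9}; region has {1,2,3,4,5,7,8,9} → only 6 remains.
D5 = 1: row 5 has {3}; col 4 has {2,4,5,6,7,8,9}; region has {3,5} → only 1 remains.
C7 = 4: row 7 has {1,3,5,6,7,8,9}; col 3 has {1,2,5,6}; region has {1,2,3,5,6,7,8,9} → only 4 remains.
H7 = 2: row 7 has {1,3,4,5,6,7,8,9}; col 8 has {3,6,8,9}; region has {1,6,9} → only 2 remains.
G8 = 3: row 8 has {1,2,4,5,6,7,8,9}; col 7 has {1,2,5,6,8}; region has {1,2,5,6,8,9} → only 3 remains.
C1 = 7: row 1 has {2,3,6,8}; col 3 has {1,2,4,5,6}; region has {2,3,8,9} → only 7 remains.
E1 = 5: row 1 has {2,3,6,7,8}; col 5 has {1,4,8,9}; region has {2,3,7,8,9} → only 5 remains.
F1 = 4: row 1 has {2,3,5,6,7,8}; col 6 has {1,3,5,6,8,9}; region has {2,3,5,7,8,9} → only 4 remains.
C2 = 3: row 2 has {2,5,8,9}; col 3 has {1,2,4,5,6,7}; region has {1,2,5,6,7} → only 3 remains.
E2 = 6: row 2 has {2,3,5,8,9}; col 5 has {1,4,5,8,9}; region has {2,3,4,5,7,8,9} → only 6 remains.
F2 = 7: row 2 has {2,3,5,6,8,9}; col 6 has {1,3,4,5,6,8,9}; region has {5,6,8} → only 7 remains.
G2 = 4: row 2 has {2,3,5,6,7,8,9}; col 7 has {1,2,3,5,6,8}; region has {5,6,7,8} → only 4 remains.
J2 = 1: row 2 has {2,3,4,5,6,7,8,9}; col 9 has {2,3,6,8}; region has {4,5,6,7,8} → only 1 remains.
D3 = 3: row 3 has {5,6}; col 4 has {1,2,4,5,6,7,8,9}; region has {1,4,5,6,7,8} → only 3 remains.
E3 = 2: row 3 has {3,5,6}; col 5 has {1,4,5,6,8,9}; region has {1,3,4,5,6,7,8} → only 2 remains.
J3 = 7: row 3 has {2,3,5,6}; col 9 has {1,2,3,6,8}; region has {2,3,4,6,8,9} → only 7 remains.
E5 = 7: row 5 has {1,3}; col 5 has {1,2,4,5,6,8,9}; region has {1,3,5} → only 7 remains.
F5 = 2: row 5 has {1,3,7}; col 6 has {1,3,4,5,6,7,8,9}; region has {1,3,5,7} → only 2 remains.
G5 = 9: row 5 has {1,2,3,7}; col 7 has {1,2,3,4,5,6,8}; region has {1,2,3,5,7} → only 9 remains.
J5 = 5: row 5 has {1,2,3,7,9}; col 9 has {1,2,3,6,7,8}; region has {2,3,4,6,7,8,9} → only 5 remains.
E6 = 3: row 6 has {1,2,6,9}; col 5 has {1,2,4,5,6,7,8,9}; region has {1,2,6,9} → only 3 remains.
G6 = 7: row 6 has {1,2,3,6,9}; col 7 has {1,2,3,4,5,6,8,9}; region has {1,2,3,6,9} → only 7 remains.
J9 = 4: row 9 has {1,2,3,5,6,8,9}; col 9 has {1,2,3,5,6,7,8}; region has {1,2,3,5,6,8,9} → only 4 remains.
B1 = 1: row 1 has {2,3,4,5,6,7,8}; col 2 has {2,3,5,7,9}; region has {2,3,4,5,6,7,8,9} → only 1 remains.
J1 = 9: row 1 has {1,2,3,4,5,6,7,8}; col 9 has {1,2,3,4,5,6,7,8}; region has {1,2,3,4,5,6,7,8} → only 9 remains.
H3 = 1: row 3 has {2,3,5,6,7}; col 8 has {2,3,6,8,9}; region has {2,3,4,5,6,7,8,9} → only 1 remains.
C5 = 8: row 5 has {1,2,3,5,7,9}; col 3 has {1,2,3,4,5,6,7}; region has {1,2,3,5,7,9} → only 8 remains.
H5 = 4: row 5 has {1,2,3,5,7,8,9}; col 8 has {1,2,3,6,8,9}; region has {1,2,3,6,7,9} → only 4 remains.
A6 = 4: row 6 has {1,2,3,6,7,9}; col 1 has {1,2,3,5,6,7,9}; region has {1,2,3,5,7,8,9} → only 4 remains.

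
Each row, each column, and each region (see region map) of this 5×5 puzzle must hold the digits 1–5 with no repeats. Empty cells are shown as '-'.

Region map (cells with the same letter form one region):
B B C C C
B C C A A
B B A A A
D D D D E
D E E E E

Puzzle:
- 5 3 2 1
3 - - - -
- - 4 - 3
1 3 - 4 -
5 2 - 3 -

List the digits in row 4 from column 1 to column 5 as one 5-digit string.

R1C1 = 4 (sole candidate).
R2C2 = 4 (sole candidate).
R2C3 = 5 (sole candidate).
R2C4 = 1 (sole candidate).
R2C5 = 2 (sole candidate).
R3C1 = 2 (sole candidate).
R3C2 = 1 (sole candidate).
R3C4 = 5 (sole candidate).
R4C3 = 2: row 4 has {1,3,4}; col 3 has {3,4,5}; region has {1,3,4,5} → only 2 remains.
R4C5 = 5: row 4 has {1,2,3,4}; col 5 has {1,2,3}; region has {2,3} → only 5 remains.

13245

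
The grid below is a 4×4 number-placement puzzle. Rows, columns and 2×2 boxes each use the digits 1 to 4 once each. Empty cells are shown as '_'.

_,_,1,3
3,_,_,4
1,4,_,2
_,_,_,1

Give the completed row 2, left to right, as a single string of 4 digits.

R1C2 = 2 (sole candidate).
R2C2 = 1: row 2 has {3,4}; col 2 has {2,4}; box has {2,3} → only 1 remains.
R2C3 = 2: row 2 has {1,3,4}; col 3 has {1}; box has {1,3,4} → only 2 remains.

3124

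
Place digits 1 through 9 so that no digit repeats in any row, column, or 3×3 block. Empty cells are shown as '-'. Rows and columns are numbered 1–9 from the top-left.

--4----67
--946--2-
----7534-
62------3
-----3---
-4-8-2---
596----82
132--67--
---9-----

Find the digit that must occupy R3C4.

2

R8C4 = 5 (sole candidate).
R8C8 = 9 (sole candidate).
R8C9 = 4 (sole candidate).
R7C7 = 1 (sole candidate).
R8C5 = 8 (sole candidate).
R2C1 = 3 (hidden single in row 2).
R2C2 = 7 (hidden single in row 2).
R9C2 = 8 (sole candidate).
R9C3 = 7 (sole candidate).
R9C1 = 4 (sole candidate).
R9C6 = 1 (sole candidate).
R2C6 = 8 (sole candidate).
R2C7 = 5 (sole candidate).
R2C9 = 1 (sole candidate).
R9C7 = 6 (sole candidate).
R9C9 = 5 (sole candidate).
R1C6 = 9 (sole candidate).
R1C7 = 8 (sole candidate).
R3C9 = 9 (sole candidate).
R6C7 = 9 (sole candidate).
R6C9 = 6 (sole candidate).
R9C8 = 3 (sole candidate).
R1C1 = 2 (sole candidate).
R3C1 = 8 (sole candidate).
R3C3 = 1 (sole candidate).
R3C4 = 2: row 3 has {1,3,4,5,7,8,9}; col 4 has {4,5,8,9}; box has {4,5,6,7,8,9} → only 2 remains.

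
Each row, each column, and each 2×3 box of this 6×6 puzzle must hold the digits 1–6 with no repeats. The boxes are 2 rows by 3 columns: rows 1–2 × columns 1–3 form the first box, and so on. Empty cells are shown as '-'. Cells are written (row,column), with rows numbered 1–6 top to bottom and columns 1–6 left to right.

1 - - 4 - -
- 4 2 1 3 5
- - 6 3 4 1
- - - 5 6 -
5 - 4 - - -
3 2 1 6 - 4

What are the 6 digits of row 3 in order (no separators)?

256341

(1,5) = 2 (sole candidate).
(1,6) = 6 (sole candidate).
(2,1) = 6 (sole candidate).
(3,1) = 2: row 3 has {1,3,4,6}; col 1 has {1,3,5,6}; box has {6} → only 2 remains.
(3,2) = 5: row 3 has {1,2,3,4,6}; col 2 has {2,4}; box has {2,6} → only 5 remains.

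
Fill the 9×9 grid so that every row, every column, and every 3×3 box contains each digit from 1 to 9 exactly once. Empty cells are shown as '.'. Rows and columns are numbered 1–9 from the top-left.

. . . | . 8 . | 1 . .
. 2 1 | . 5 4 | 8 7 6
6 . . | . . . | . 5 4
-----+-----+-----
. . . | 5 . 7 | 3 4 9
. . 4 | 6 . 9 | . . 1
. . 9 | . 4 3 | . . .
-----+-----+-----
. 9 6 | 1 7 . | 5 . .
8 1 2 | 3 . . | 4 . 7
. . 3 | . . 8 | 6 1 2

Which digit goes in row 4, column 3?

8

row 1, column 9 = 3 (sole candidate).
row 2, column 4 = 9 (sole candidate).
row 4, column 3 = 8: row 4 has {3,4,5,7,9}; col 3 has {1,2,3,4,6,9}; box has {4,9} → only 8 remains.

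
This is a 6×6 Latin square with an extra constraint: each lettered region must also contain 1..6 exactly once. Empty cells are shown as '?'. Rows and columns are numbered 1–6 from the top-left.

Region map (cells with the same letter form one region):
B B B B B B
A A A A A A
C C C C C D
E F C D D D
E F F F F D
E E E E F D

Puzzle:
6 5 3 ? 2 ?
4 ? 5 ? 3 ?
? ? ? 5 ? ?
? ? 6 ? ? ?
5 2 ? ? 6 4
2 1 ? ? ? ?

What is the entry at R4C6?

R1C6 = 1 (sole candidate).
R2C2 = 6 (sole candidate).
R2C6 = 2 (sole candidate).
R4C1 = 3 (sole candidate).
R4C2 = 4 (sole candidate).
R4C6 = 5: row 4 has {3,4,6}; col 6 has {1,2,4}; region has {4} → only 5 remains.

5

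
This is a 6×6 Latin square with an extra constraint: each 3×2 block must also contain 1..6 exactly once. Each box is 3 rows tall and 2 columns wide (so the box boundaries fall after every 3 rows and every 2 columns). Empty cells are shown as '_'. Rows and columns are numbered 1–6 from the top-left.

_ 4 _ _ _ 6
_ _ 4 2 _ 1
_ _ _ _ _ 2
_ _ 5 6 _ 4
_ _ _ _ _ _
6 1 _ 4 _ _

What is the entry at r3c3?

r1c1 = 2: in row 1, 2 can only go here (every other open cell in that row sees a 2).
r4c1 = 3: row 4 has {4,5,6}; col 1 has {2,6}; box has {1,6} → only 3 remains.
r4c2 = 2: row 4 has {3,4,5,6}; col 2 has {1,4}; box has {1,3,6} → only 2 remains.
r4c5 = 1: row 4 has {2,3,4,5,6}; col 5 has {}; box has {4} → only 1 remains.
r5c2 = 5: row 5 has {}; col 2 has {1,2,4}; box has {1,2,3,6} → only 5 remains.
r5c6 = 3: row 5 has {5}; col 6 has {1,2,4,6}; box has {1,4} → only 3 remains.
r6c6 = 5: row 6 has {1,4,6}; col 6 has {1,2,3,4,6}; box has {1,3,4} → only 5 remains.
r2c1 = 5: row 2 has {1,2,4}; col 1 has {2,3,6}; box has {2,4} → only 5 remains.
r2c5 = 3: row 2 has {1,2,4,5}; col 5 has {1}; box has {1,2,6} → only 3 remains.
r3c1 = 1: row 3 has {2}; col 1 has {2,3,5,6}; box has {2,4,5} → only 1 remains.
r5c1 = 4: row 5 has {3,5}; col 1 has {1,2,3,5,6}; box has {1,2,3,5,6} → only 4 remains.
r5c4 = 1: row 5 has {3,4,5}; col 4 has {2,4,6}; box has {4,5,6} → only 1 remains.
r6c5 = 2: row 6 has {1,4,5,6}; col 5 has {1,3}; box has {1,3,4,5} → only 2 remains.
r1c5 = 5: row 1 has {2,4,6}; col 5 has {1,2,3}; box has {1,2,3,6} → only 5 remains.
r2c2 = 6: row 2 has {1,2,3,4,5}; col 2 has {1,2,4,5}; box has {1,2,4,5} → only 6 remains.
r3c2 = 3: row 3 has {1,2}; col 2 has {1,2,4,5,6}; box has {1,2,4,5,6} → only 3 remains.
r3c3 = 6: row 3 has {1,2,3}; col 3 has {4,5}; box has {2,4} → only 6 remains.

6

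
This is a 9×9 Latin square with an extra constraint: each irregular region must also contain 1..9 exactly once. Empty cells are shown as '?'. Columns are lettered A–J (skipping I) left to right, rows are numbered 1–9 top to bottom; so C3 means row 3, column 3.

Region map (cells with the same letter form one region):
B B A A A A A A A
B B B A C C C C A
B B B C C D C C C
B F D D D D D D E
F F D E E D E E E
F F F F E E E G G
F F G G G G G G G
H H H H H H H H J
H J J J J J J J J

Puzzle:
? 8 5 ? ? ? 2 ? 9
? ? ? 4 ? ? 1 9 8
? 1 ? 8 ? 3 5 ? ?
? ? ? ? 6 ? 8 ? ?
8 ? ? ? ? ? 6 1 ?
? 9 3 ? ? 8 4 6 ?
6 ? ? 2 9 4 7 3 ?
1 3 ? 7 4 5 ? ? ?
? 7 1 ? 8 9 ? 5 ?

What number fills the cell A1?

H1 = 7 (sole candidate).
B7 = 5 (sole candidate).
C7 = 8 (sole candidate).
J7 = 1 (sole candidate).
G8 = 9 (sole candidate).
A9 = 2 (sole candidate).
G9 = 3 (sole candidate).
A6 = 7 (sole candidate).
D6 = 1 (sole candidate).
J6 = 5 (sole candidate).
C8 = 6 (sole candidate).
H8 = 8 (sole candidate).
J8 = 2 (sole candidate).
D9 = 6 (sole candidate).
J9 = 4 (sole candidate).
D1 = 3 (sole candidate).
E1 = 1 (sole candidate).
F1 = 6 (sole candidate).
E6 = 2 (sole candidate).
A1 = 4: row 1 has {1,2,3,5,6,7,8,9}; col 1 has {1,2,6,7,8}; region has {1,8} → only 4 remains.

4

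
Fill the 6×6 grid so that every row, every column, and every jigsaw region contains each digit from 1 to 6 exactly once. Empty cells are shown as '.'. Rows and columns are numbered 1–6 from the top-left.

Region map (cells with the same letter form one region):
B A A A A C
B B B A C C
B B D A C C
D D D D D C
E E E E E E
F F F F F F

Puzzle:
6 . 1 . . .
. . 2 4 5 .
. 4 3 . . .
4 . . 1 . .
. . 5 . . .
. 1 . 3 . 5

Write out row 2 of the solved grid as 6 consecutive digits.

132456

row 2, column 2 = 3: row 2 has {2,4,5}; col 2 has {1,4}; region has {2,4,6} → only 3 remains.
row 4, column 3 = 6 (sole candidate).
row 4, column 5 = 2 (sole candidate).
row 4, column 6 = 3 (sole candidate).
row 6, column 1 = 2 (sole candidate).
row 6, column 3 = 4 (sole candidate).
row 6, column 5 = 6 (sole candidate).
row 1, column 5 = 3 (sole candidate).
row 2, column 1 = 1: row 2 has {2,3,4,5}; col 1 has {2,4,6}; region has {2,3,4,6} → only 1 remains.
row 2, column 6 = 6: row 2 has {1,2,3,4,5}; col 6 has {3,5}; region has {3,5} → only 6 remains.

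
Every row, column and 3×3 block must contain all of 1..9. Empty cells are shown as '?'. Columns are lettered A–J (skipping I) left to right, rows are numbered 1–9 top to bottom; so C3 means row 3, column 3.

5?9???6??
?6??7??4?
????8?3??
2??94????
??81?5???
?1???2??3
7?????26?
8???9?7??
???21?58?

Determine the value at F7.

3

E6 = 6: row 6 has {1,2,3}; col 5 has {1,4,7,8,9}; box has {1,2,4,5,9} → only 6 remains.
E5 = 3: row 5 has {1,5,8}; col 5 has {1,4,6,7,8,9}; box has {1,2,4,5,6,9} → only 3 remains.
E7 = 5: row 7 has {2,6,7}; col 5 has {1,3,4,6,7,8,9}; box has {1,2,9} → only 5 remains.
E1 = 2: row 1 has {5,6,9}; col 5 has {1,3,4,5,6,7,8,9}; box has {7,8} → only 2 remains.
F9 = 7: in row 9, 7 can only go here (every other open cell in that row sees a 7).
F4 = 8: row 4 has {2,4,9}; col 6 has {2,5,7}; box has {1,2,3,4,5,6,9} → only 8 remains.
G4 = 1: row 4 has {2,4,8,9}; col 7 has {2,3,5,6,7}; box has {3} → only 1 remains.
D6 = 7: row 6 has {1,2,3,6}; col 4 has {1,2,9}; box has {1,2,3,4,5,6,8,9} → only 7 remains.
G6 = 8: in row 6, 8 can only go here (every other open cell in that row sees an 8).
G2 = 9: row 2 has {4,6,7}; col 7 has {1,2,3,5,6,7,8}; box has {3,4,6} → only 9 remains.
G5 = 4: row 5 has {1,3,5,8}; col 7 has {1,2,3,5,6,7,8,9}; box has {1,3,8} → only 4 remains.
J2 = 8: in row 2, 8 can only go here (every other open cell in that row sees an 8).
B1 = 8: in row 1, 8 can only go here (every other open cell in that row sees an 8).
C2 = 2: in row 2, 2 can only go here (every other open cell in that row sees a 2).
D2 = 5: in row 2, 5 can only go here (every other open cell in that row sees a 5).
F3 = 9: in row 3, 9 can only go here (every other open cell in that row sees a 9).
D3 = 6: in row 3, 6 can only go here (every other open cell in that row sees a 6).
D7 = 8: in row 7, 8 can only go here (every other open cell in that row sees an 8).
B8 = 2: in row 8, 2 can only go here (every other open cell in that row sees a 2).
C8 = 5: in row 8, 5 can only go here (every other open cell in that row sees a 5).
C6 = 4: row 6 has {1,2,3,6,7,8}; col 3 has {2,5,8,9}; box has {1,2,8} → only 4 remains.
A6 = 9: row 6 has {1,2,3,4,6,7,8}; col 1 has {2,5,7,8}; box has {1,2,4,8} → only 9 remains.
H6 = 5: row 6 has {1,2,3,4,6,7,8,9}; col 8 has {4,6,8}; box has {1,3,4,8} → only 5 remains.
H4 = 7: row 4 has {1,2,4,8,9}; col 8 has {4,5,6,8}; box has {1,3,4,5,8} → only 7 remains.
J4 = 6: row 4 has {1,2,4,7,8,9}; col 9 has {3,8}; box has {1,3,4,5,7,8} → only 6 remains.
A5 = 6: row 5 has {1,3,4,5,8}; col 1 has {2,5,7,8,9}; box has {1,2,4,8,9} → only 6 remains.
B5 = 7: row 5 has {1,3,4,5,6,8}; col 2 has {1,2,6,8}; box has {1,2,4,6,8,9} → only 7 remains.
H1 = 1: row 1 has {2,5,6,8,9}; col 8 has {4,5,6,7,8}; box has {3,4,6,8,9} → only 1 remains.
J1 = 7: row 1 has {1,2,5,6,8,9}; col 9 has {3,6,8}; box has {1,3,4,6,8,9} → only 7 remains.
B3 = 4: row 3 has {3,6,8,9}; col 2 has {1,2,6,7,8}; box has {2,5,6,8,9} → only 4 remains.
H3 = 2: row 3 has {3,4,6,8,9}; col 8 has {1,4,5,6,7,8}; box has {1,3,4,6,7,8,9} → only 2 remains.
J3 = 5: row 3 has {2,3,4,6,8,9}; col 9 has {3,6,7,8}; box has {1,2,3,4,6,7,8,9} → only 5 remains.
C4 = 3: row 4 has {1,2,4,6,7,8,9}; col 3 has {2,4,5,8,9}; box has {1,2,4,6,7,8,9} → only 3 remains.
H5 = 9: row 5 has {1,3,4,5,6,7,8}; col 8 has {1,2,4,5,6,7,8}; box has {1,3,4,5,6,7,8} → only 9 remains.
J5 = 2: row 5 has {1,3,4,5,6,7,8,9}; col 9 has {3,5,6,7,8}; box has {1,3,4,5,6,7,8,9} → only 2 remains.
C7 = 1: row 7 has {2,5,6,7,8}; col 3 has {2,3,4,5,8,9}; box has {2,5,7,8} → only 1 remains.
H8 = 3: row 8 has {2,5,7,8,9}; col 8 has {1,2,4,5,6,7,8,9}; box has {2,5,6,7,8} → only 3 remains.
C9 = 6: row 9 has {1,2,5,7,8}; col 3 has {1,2,3,4,5,8,9}; box has {1,2,5,7,8} → only 6 remains.
A3 = 1: row 3 has {2,3,4,5,6,8,9}; col 1 has {2,5,6,7,8,9}; box has {2,4,5,6,8,9} → only 1 remains.
C3 = 7: row 3 has {1,2,3,4,5,6,8,9}; col 3 has {1,2,3,4,5,6,8,9}; box has {1,2,4,5,6,8,9} → only 7 remains.
B4 = 5: row 4 has {1,2,3,4,6,7,8,9}; col 2 has {1,2,4,6,7,8}; box has {1,2,3,4,6,7,8,9} → only 5 remains.
D8 = 4: row 8 has {2,3,5,7,8,9}; col 4 has {1,2,5,6,7,8,9}; box has {1,2,5,7,8,9} → only 4 remains.
F8 = 6: row 8 has {2,3,4,5,7,8,9}; col 6 has {2,5,7,8,9}; box has {1,2,4,5,7,8,9} → only 6 remains.
J8 = 1: row 8 has {2,3,4,5,6,7,8,9}; col 9 has {2,3,5,6,7,8}; box has {2,3,5,6,7,8} → only 1 remains.
D1 = 3: row 1 has {1,2,5,6,7,8,9}; col 4 has {1,2,4,5,6,7,8,9}; box has {2,5,6,7,8,9} → only 3 remains.
F1 = 4: row 1 has {1,2,3,5,6,7,8,9}; col 6 has {2,5,6,7,8,9}; box has {2,3,5,6,7,8,9} → only 4 remains.
A2 = 3: row 2 has {2,4,5,6,7,8,9}; col 1 has {1,2,5,6,7,8,9}; box has {1,2,4,5,6,7,8,9} → only 3 remains.
F2 = 1: row 2 has {2,3,4,5,6,7,8,9}; col 6 has {2,4,5,6,7,8,9}; box has {2,3,4,5,6,7,8,9} → only 1 remains.
F7 = 3: row 7 has {1,2,5,6,7,8}; col 6 has {1,2,4,5,6,7,8,9}; box has {1,2,4,5,6,7,8,9} → only 3 remains.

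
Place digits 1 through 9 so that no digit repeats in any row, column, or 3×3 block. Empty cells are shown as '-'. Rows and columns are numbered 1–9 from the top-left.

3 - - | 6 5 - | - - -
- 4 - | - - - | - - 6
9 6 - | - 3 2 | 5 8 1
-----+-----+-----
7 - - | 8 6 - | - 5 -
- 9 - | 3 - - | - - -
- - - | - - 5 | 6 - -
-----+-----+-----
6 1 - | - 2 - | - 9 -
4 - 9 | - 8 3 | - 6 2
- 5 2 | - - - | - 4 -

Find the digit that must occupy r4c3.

r3c3 = 7 (sole candidate).
r3c4 = 4 (sole candidate).
r8c2 = 7 (sole candidate).
r8c7 = 1 (sole candidate).
r9c1 = 8 (sole candidate).
r7c3 = 3 (sole candidate).
r8c4 = 5 (sole candidate).
r7c4 = 7 (sole candidate).
r7c6 = 4 (sole candidate).
r7c7 = 8 (sole candidate).
r7c9 = 5 (sole candidate).
r5c3 = 6 (hidden single in row 5).
r5c1 = 5 (hidden single in row 5).
r5c9 = 8 (hidden single in row 5).
r2c3 = 5 (hidden single in row 2).
r2c6 = 8 (hidden single in row 2).
r9c6 = 6 (hidden single in row 9).
r6c4 = 2 (hidden single in column 4).
r6c1 = 1 (sole candidate).
r2c1 = 2 (sole candidate).
r4c3 = 4: row 4 has {5,6,7,8}; col 3 has {2,3,5,6,7,9}; box has {1,5,6,7,9} → only 4 remains.

4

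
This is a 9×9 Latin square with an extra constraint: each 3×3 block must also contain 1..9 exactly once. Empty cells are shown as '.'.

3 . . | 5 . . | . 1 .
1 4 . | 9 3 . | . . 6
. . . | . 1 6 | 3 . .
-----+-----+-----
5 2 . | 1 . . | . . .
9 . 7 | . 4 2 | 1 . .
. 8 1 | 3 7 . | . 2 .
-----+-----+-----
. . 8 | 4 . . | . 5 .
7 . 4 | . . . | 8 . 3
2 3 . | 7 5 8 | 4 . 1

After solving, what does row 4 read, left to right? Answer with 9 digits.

523169748

R2C6 = 7: row 2 has {1,3,4,6,9}; col 6 has {2,6,8}; box has {1,3,5,6,9} → only 7 remains.
R2C8 = 8: row 2 has {1,3,4,6,7,9}; col 8 has {1,2,5}; box has {1,3,6} → only 8 remains.
R3C1 = 8: row 3 has {1,3,6}; col 1 has {1,2,3,5,7,9}; box has {1,3,4} → only 8 remains.
R3C4 = 2: row 3 has {1,3,6,8}; col 4 has {1,3,4,5,7,9}; box has {1,3,5,6,7,9} → only 2 remains.
R4C6 = 9: row 4 has {1,2,5}; col 6 has {2,6,7,8}; box has {1,2,3,4,7} → only 9 remains.
R5C2 = 6: row 5 has {1,2,4,7,9}; col 2 has {2,3,4,8}; box has {1,2,5,7,8,9} → only 6 remains.
R5C4 = 8: row 5 has {1,2,4,6,7,9}; col 4 has {1,2,3,4,5,7,9}; box has {1,2,3,4,7,9} → only 8 remains.
R5C8 = 3: row 5 has {1,2,4,6,7,8,9}; col 8 has {1,2,5,8}; box has {1,2} → only 3 remains.
R5C9 = 5: row 5 has {1,2,3,4,6,7,8,9}; col 9 has {1,3,6}; box has {1,2,3} → only 5 remains.
R6C1 = 4: row 6 has {1,2,3,7,8}; col 1 has {1,2,3,5,7,8,9}; box has {1,2,5,6,7,8,9} → only 4 remains.
R6C6 = 5: row 6 has {1,2,3,4,7,8}; col 6 has {2,6,7,8,9}; box has {1,2,3,4,7,8,9} → only 5 remains.
R6C9 = 9: row 6 has {1,2,3,4,5,7,8}; col 9 has {1,3,5,6}; box has {1,2,3,5} → only 9 remains.
R7C1 = 6: row 7 has {4,5,8}; col 1 has {1,2,3,4,5,7,8,9}; box has {2,3,4,7,8} → only 6 remains.
R8C4 = 6: row 8 has {3,4,7,8}; col 4 has {1,2,3,4,5,7,8,9}; box has {4,5,7,8} → only 6 remains.
R8C6 = 1: row 8 has {3,4,6,7,8}; col 6 has {2,5,6,7,8,9}; box has {4,5,6,7,8} → only 1 remains.
R8C8 = 9: row 8 has {1,3,4,6,7,8}; col 8 has {1,2,3,5,8}; box has {1,3,4,5,8} → only 9 remains.
R9C3 = 9: row 9 has {1,2,3,4,5,7,8}; col 3 has {1,4,7,8}; box has {2,3,4,6,7,8} → only 9 remains.
R9C8 = 6: row 9 has {1,2,3,4,5,7,8,9}; col 8 has {1,2,3,5,8,9}; box has {1,3,4,5,8,9} → only 6 remains.
R1C5 = 8: row 1 has {1,3,5}; col 5 has {1,3,4,5,7}; box has {1,2,3,5,6,7,9} → only 8 remains.
R1C6 = 4: row 1 has {1,3,5,8}; col 6 has {1,2,5,6,7,8,9}; box has {1,2,3,5,6,7,8,9} → only 4 remains.
R3C3 = 5: row 3 has {1,2,3,6,8}; col 3 has {1,4,7,8,9}; box has {1,3,4,8} → only 5 remains.
R4C3 = 3: row 4 has {1,2,5,9}; col 3 has {1,4,5,7,8,9}; box has {1,2,4,5,6,7,8,9} → only 3 remains.
R4C5 = 6: row 4 has {1,2,3,5,9}; col 5 has {1,3,4,5,7,8}; box has {1,2,3,4,5,7,8,9} → only 6 remains.
R4C7 = 7: row 4 has {1,2,3,5,6,9}; col 7 has {1,3,4,8}; box has {1,2,3,5,9} → only 7 remains.
R4C8 = 4: row 4 has {1,2,3,5,6,7,9}; col 8 has {1,2,3,5,6,8,9}; box has {1,2,3,5,7,9} → only 4 remains.
R4C9 = 8: row 4 has {1,2,3,4,5,6,7,9}; col 9 has {1,3,5,6,9}; box has {1,2,3,4,5,7,9} → only 8 remains.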